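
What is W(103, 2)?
W(103, 2) = 103 + 1 = 104

A 2-term AP is any pair of integers, so a monochromatic 2-AP exists iff some colour is used at least twice. With 103 colours, the colouring i ↦ i on {1, ..., 103} uses each colour once, avoiding any monochromatic pair, so W(103, 2) > 103. For {1, ..., 104}, pigeonhole forces two integers of the same colour, which form a monochromatic 2-AP. Hence W(103, 2) = 104.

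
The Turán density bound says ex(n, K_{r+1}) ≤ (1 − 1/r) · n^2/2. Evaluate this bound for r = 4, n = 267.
Turán density bound = (3/4) · 267^2/2 = 213867/8 ≈ 26733.375

Turán's theorem: ex(n, K_{r+1}) is achieved by the complete r-partite Turán graph T(n, r) with parts as balanced as possible, and is at most (1 − 1/r) · n^2/2. For r = 4, n = 267: the density bound is (3/4) · 71289/2 = 213867/8 ≈ 26733.375. The integer-valued extremum is e(T(267, 4)) = 26733, which is strictly less than the density bound 213867/8 since 4 ∤ 267 (the parts of T(267, 4) cannot all be equal).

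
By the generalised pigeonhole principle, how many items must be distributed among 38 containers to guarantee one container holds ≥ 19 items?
n = (19 − 1)·38 + 1 = 685

By the generalised pigeonhole principle, to guarantee some box contains ≥ r objects we need more than (r − 1) · k objects total. Threshold: n = (r − 1) · k + 1. With r = 19 and k = 38: n = 18 · 38 + 1 = 684 + 1 = 685. For n = 684 = 18 · 38, we can put exactly 18 objects in every box, avoiding 19 in any single one — so 685 is tight.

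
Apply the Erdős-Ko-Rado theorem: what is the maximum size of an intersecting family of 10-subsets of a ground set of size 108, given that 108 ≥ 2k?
max |F| = C(107, 9) = 3585446225075

The Erdős-Ko-Rado theorem states: for n ≥ 2k, an intersecting family of k-subsets of an n-element set has size at most C(n − 1, k − 1), with equality for 'star' families {A ⊆ [n] : |A| = k, i ∈ A} (fix an element i). For n = 108, k = 10: C(107, 9) = 3585446225075.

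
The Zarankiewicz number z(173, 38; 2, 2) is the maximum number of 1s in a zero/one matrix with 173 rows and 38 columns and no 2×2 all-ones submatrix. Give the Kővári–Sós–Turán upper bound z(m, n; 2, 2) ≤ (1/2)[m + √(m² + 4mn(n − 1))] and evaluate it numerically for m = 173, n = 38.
z(173, 38; 2, 2) ≤ (1/2)[173 + √(173² + 4·173·38·37)] = (1/2)[173 + √1002881] = 587.2197

Kővári–Sós–Turán: let r_1, ..., r_173 be the row sums and z = Σ r_i the total number of 1s. Each pair of columns can share at most one row with both entries 1 (else a 2×2 all-ones block appears), so Σ_i C(r_i, 2) ≤ C(38, 2) = 703. By convexity Σ_i C(r_i, 2) ≥ 173·C(z/173, 2) = z(z − 173)/(2·173), giving z² − 173z − 173·38·37 ≤ 0 and hence z ≤ (1/2)[173 + √(29929 + 4·243238)] = (1/2)[173 + √1002881] ≈ (1/2)(173 + 1001.4395) = 587.2197.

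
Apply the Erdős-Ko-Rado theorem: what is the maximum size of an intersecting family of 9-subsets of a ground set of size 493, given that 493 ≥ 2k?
max |F| = C(492, 8) = 80418839508771435

Erdős-Ko-Rado (1961): when n ≥ 2k, max |F| = C(n−1, k−1). The bound is attained by the star {A : i ∈ A} for any fixed i ∈ [n]. Here C(493−1, 9−1) = C(492, 8) = 80418839508771435.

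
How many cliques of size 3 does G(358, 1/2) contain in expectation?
E[# K_3] = C(358, 3) · (1/2)^C(3, 2) = 7583156 / 2^3 = 1895789/2 = 947894.5

For each 3-subset S of vertices (there are C(358, 3) = 7583156 such S), let X_S = 1 if S induces a K_3 (all C(3, 2) = 3 edges present). Then P(X_S = 1) = (1/2)^3 = 1/8. By linearity of expectation, E[# K_3] = C(358, 3) · (1/2)^3 = 7583156 / 8 = 1895789/2 = 947894.5.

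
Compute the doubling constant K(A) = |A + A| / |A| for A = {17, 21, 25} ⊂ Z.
K = |A + A| / |A| = 5/3

Enumerate A + A = {a + b : a, b ∈ A}. With |A| = 3, there are |A|^2 = 9 ordered sum pairs; collecting distinct values, A + A = {34, 38, 42, 46, 50}, so |A + A| = 5. Thus K = 5/3. Here |A + A| = 2|A| − 1 = 5, the minimum possible — so K = 5/3 is minimal, which holds iff A is an arithmetic progression.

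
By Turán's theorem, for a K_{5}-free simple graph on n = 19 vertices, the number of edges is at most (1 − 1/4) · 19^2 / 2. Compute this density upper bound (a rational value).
Turán density bound = (3/4) · 19^2/2 = 1083/8 ≈ 135.375

Turán's theorem: ex(n, K_{r+1}) is achieved by the complete r-partite Turán graph T(n, r) with parts as balanced as possible, and is at most (1 − 1/r) · n^2/2. For r = 4, n = 19: the density bound is (3/4) · 361/2 = 1083/8 ≈ 135.375. The integer-valued extremum is e(T(19, 4)) = 135, which is strictly less than the density bound 1083/8 since 4 ∤ 19 (the parts of T(19, 4) cannot all be equal).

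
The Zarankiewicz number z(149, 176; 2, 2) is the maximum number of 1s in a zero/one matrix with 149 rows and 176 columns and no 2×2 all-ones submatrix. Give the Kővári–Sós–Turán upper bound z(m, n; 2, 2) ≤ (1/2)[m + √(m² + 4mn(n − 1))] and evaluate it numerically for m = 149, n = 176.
z(149, 176; 2, 2) ≤ (1/2)[149 + √(149² + 4·149·176·175)] = (1/2)[149 + √18379001] = 2218.0369

Kővári–Sós–Turán: let r_1, ..., r_149 be the row sums and z = Σ r_i the total number of 1s. Each pair of columns can share at most one row with both entries 1 (else a 2×2 all-ones block appears), so Σ_i C(r_i, 2) ≤ C(176, 2) = 15400. By convexity Σ_i C(r_i, 2) ≥ 149·C(z/149, 2) = z(z − 149)/(2·149), giving z² − 149z − 149·176·175 ≤ 0 and hence z ≤ (1/2)[149 + √(22201 + 4·4589200)] = (1/2)[149 + √18379001] ≈ (1/2)(149 + 4287.0737) = 2218.0369.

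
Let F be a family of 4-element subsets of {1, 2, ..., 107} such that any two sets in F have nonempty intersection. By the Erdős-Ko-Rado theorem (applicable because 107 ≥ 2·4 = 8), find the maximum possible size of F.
max |F| = C(106, 3) = 192920

Erdős-Ko-Rado (1961): when n ≥ 2k, max |F| = C(n−1, k−1). The bound is attained by the star {A : i ∈ A} for any fixed i ∈ [n]. Here C(107−1, 4−1) = C(106, 3) = 192920.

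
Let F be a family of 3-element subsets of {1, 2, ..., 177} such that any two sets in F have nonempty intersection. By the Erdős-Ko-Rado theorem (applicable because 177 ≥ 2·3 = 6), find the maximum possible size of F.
max |F| = C(176, 2) = 15400

Erdős-Ko-Rado (1961): when n ≥ 2k, max |F| = C(n−1, k−1). The bound is attained by the star {A : i ∈ A} for any fixed i ∈ [n]. Here C(177−1, 3−1) = C(176, 2) = 15400.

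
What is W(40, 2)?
W(40, 2) = 40 + 1 = 41

A 2-term AP is any pair of integers, so a monochromatic 2-AP exists iff some colour is used at least twice. With 40 colours, the colouring i ↦ i on {1, ..., 40} uses each colour once, avoiding any monochromatic pair, so W(40, 2) > 40. For {1, ..., 41}, pigeonhole forces two integers of the same colour, which form a monochromatic 2-AP. Hence W(40, 2) = 41.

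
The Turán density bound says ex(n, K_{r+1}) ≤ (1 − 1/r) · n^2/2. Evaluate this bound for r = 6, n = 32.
Turán density bound = (5/6) · 32^2/2 = 1280/3 ≈ 426.6667

Turán's theorem: ex(n, K_{r+1}) is achieved by the complete r-partite Turán graph T(n, r) with parts as balanced as possible, and is at most (1 − 1/r) · n^2/2. For r = 6, n = 32: the density bound is (5/6) · 1024/2 = 1280/3 ≈ 426.6667. The integer-valued extremum is e(T(32, 6)) = 426, which is strictly less than the density bound 1280/3 since 6 ∤ 32 (the parts of T(32, 6) cannot all be equal).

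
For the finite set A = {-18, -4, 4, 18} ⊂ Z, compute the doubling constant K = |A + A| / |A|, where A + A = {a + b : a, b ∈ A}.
K = |A + A| / |A| = 9/4

Enumerate A + A = {a + b : a, b ∈ A}. With |A| = 4, there are |A|^2 = 16 ordered sum pairs; collecting distinct values, A + A = {-36, -22, -14, -8, 0, 8, 14, 22, 36}, so |A + A| = 9. Thus K = 9/4. For comparison, the minimum possible |A + A| over all 4-element sets is 2·4 − 1 = 7 (so min K = 7/4), attained only by arithmetic progressions.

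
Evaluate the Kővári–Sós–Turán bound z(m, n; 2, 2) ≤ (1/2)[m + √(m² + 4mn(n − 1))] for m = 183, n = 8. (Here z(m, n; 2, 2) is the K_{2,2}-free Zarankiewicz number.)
z(183, 8; 2, 2) ≤ (1/2)[183 + √(183² + 4·183·8·7)] = (1/2)[183 + √74481] = 227.956

Kővári–Sós–Turán: let r_1, ..., r_183 be the row sums and z = Σ r_i the total number of 1s. Each pair of columns can share at most one row with both entries 1 (else a 2×2 all-ones block appears), so Σ_i C(r_i, 2) ≤ C(8, 2) = 28. By convexity Σ_i C(r_i, 2) ≥ 183·C(z/183, 2) = z(z − 183)/(2·183), giving z² − 183z − 183·8·7 ≤ 0 and hence z ≤ (1/2)[183 + √(33489 + 4·10248)] = (1/2)[183 + √74481] ≈ (1/2)(183 + 272.9121) = 227.956.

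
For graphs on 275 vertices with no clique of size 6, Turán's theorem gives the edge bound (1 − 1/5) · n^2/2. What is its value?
Turán density bound = (4/5) · 275^2/2 = 30250

Turán's theorem: ex(n, K_{r+1}) is achieved by the complete r-partite Turán graph T(n, r) with parts as balanced as possible, and is at most (1 − 1/r) · n^2/2. For r = 5, n = 275: the density bound is (4/5) · 75625/2 = 30250. Since 5 ∣ 275, the Turán graph T(275, 5) has parts of equal size 55, and its edge count e(T(275, 5)) = 30250 attains the density bound exactly.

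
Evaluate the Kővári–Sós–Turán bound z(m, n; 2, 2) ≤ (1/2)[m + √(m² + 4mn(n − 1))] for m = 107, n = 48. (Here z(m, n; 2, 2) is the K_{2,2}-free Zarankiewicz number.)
z(107, 48; 2, 2) ≤ (1/2)[107 + √(107² + 4·107·48·47)] = (1/2)[107 + √977017] = 547.7209

Kővári–Sós–Turán: let r_1, ..., r_107 be the row sums and z = Σ r_i the total number of 1s. Each pair of columns can share at most one row with both entries 1 (else a 2×2 all-ones block appears), so Σ_i C(r_i, 2) ≤ C(48, 2) = 1128. By convexity Σ_i C(r_i, 2) ≥ 107·C(z/107, 2) = z(z − 107)/(2·107), giving z² − 107z − 107·48·47 ≤ 0 and hence z ≤ (1/2)[107 + √(11449 + 4·241392)] = (1/2)[107 + √977017] ≈ (1/2)(107 + 988.4417) = 547.7209.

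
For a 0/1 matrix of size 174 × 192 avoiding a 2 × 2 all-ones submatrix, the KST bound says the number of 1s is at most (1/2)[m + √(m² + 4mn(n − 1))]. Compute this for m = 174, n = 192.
z(174, 192; 2, 2) ≤ (1/2)[174 + √(174² + 4·174·192·191)] = (1/2)[174 + √25553988] = 2614.5476

Kővári–Sós–Turán: let r_1, ..., r_174 be the row sums and z = Σ r_i the total number of 1s. Each pair of columns can share at most one row with both entries 1 (else a 2×2 all-ones block appears), so Σ_i C(r_i, 2) ≤ C(192, 2) = 18336. By convexity Σ_i C(r_i, 2) ≥ 174·C(z/174, 2) = z(z − 174)/(2·174), giving z² − 174z − 174·192·191 ≤ 0 and hence z ≤ (1/2)[174 + √(30276 + 4·6380928)] = (1/2)[174 + √25553988] ≈ (1/2)(174 + 5055.0953) = 2614.5476.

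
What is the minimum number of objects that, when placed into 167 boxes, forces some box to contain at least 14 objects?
n = (14 − 1)·167 + 1 = 2172

By the generalised pigeonhole principle, to guarantee some box contains ≥ r objects we need more than (r − 1) · k objects total. Threshold: n = (r − 1) · k + 1. With r = 14 and k = 167: n = 13 · 167 + 1 = 2171 + 1 = 2172. For n = 2171 = 13 · 167, we can put exactly 13 objects in every box, avoiding 14 in any single one — so 2172 is tight.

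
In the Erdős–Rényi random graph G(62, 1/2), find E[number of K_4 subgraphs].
E[# K_4] = C(62, 4) · (1/2)^C(4, 2) = 557845 / 2^6 = 8716.328125

For each 4-subset S of vertices (there are C(62, 4) = 557845 such S), let X_S = 1 if S induces a K_4 (all C(4, 2) = 6 edges present). Then P(X_S = 1) = (1/2)^6 = 1/64. By linearity of expectation, E[# K_4] = C(62, 4) · (1/2)^6 = 557845 / 64 = 8716.328125.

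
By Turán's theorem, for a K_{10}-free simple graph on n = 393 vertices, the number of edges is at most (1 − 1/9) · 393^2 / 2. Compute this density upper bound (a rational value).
Turán density bound = (8/9) · 393^2/2 = 68644

Turán's theorem: ex(n, K_{r+1}) is achieved by the complete r-partite Turán graph T(n, r) with parts as balanced as possible, and is at most (1 − 1/r) · n^2/2. For r = 9, n = 393: the density bound is (8/9) · 154449/2 = 68644. The integer-valued extremum is e(T(393, 9)) = 68643, which is strictly less than the density bound 68644 since 9 ∤ 393 (the parts of T(393, 9) cannot all be equal).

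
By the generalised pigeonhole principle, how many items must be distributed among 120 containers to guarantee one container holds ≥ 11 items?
n = (11 − 1)·120 + 1 = 1201

By the generalised pigeonhole principle, to guarantee some box contains ≥ r objects we need more than (r − 1) · k objects total. Threshold: n = (r − 1) · k + 1. With r = 11 and k = 120: n = 10 · 120 + 1 = 1200 + 1 = 1201. For n = 1200 = 10 · 120, we can put exactly 10 objects in every box, avoiding 11 in any single one — so 1201 is tight.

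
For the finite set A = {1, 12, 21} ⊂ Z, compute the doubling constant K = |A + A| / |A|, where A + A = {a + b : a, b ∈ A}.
K = |A + A| / |A| = 6/3 = 2

Enumerate A + A = {a + b : a, b ∈ A}. With |A| = 3, there are |A|^2 = 9 ordered sum pairs; collecting distinct values, A + A = {2, 13, 22, 24, 33, 42}, so |A + A| = 6. Thus K = 6/3 = 2. For comparison, the minimum possible |A + A| over all 3-element sets is 2·3 − 1 = 5 (so min K = 5/3), attained only by arithmetic progressions.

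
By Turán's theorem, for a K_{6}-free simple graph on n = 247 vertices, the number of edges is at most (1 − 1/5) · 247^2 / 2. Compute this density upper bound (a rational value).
Turán density bound = (4/5) · 247^2/2 = 122018/5 ≈ 24403.6

Turán's theorem: ex(n, K_{r+1}) is achieved by the complete r-partite Turán graph T(n, r) with parts as balanced as possible, and is at most (1 − 1/r) · n^2/2. For r = 5, n = 247: the density bound is (4/5) · 61009/2 = 122018/5 ≈ 24403.6. The integer-valued extremum is e(T(247, 5)) = 24403, which is strictly less than the density bound 122018/5 since 5 ∤ 247 (the parts of T(247, 5) cannot all be equal).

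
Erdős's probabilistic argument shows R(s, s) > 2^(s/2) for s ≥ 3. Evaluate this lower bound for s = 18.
2^(18/2) = 512; so R(18, 18) > 512

Colour each edge of K_n uniformly at random with red/blue. The expected number of monochromatic K_18 is C(n, 18) · 2 · 2^(−C(18,2)). If C(n, 18) · 2^(1 − C(18,2)) < 1, then with positive probability no monochromatic K_18 exists, so R(18, 18) > n. The standard estimate C(n, 18) ≤ n^18/18! shows this inequality holds whenever n ≤ 2^(18/2) (since 18! · 2^(C(18,2) − 1) > 2^(18^2/2) ≥ n^18). Hence R(18, 18) > 2^(18/2) = 512.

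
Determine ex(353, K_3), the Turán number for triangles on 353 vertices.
ex(353, K_3) = ⌊353^2/4⌋ = 31152

Mantel (1907): a triangle-free graph on n vertices has at most ⌊n^2/4⌋ edges, with equality for the complete bipartite graph K_{⌊n/2⌋, ⌈n/2⌉}. For n = 353: ⌊353^2/4⌋ = ⌊124609/4⌋ = 31152. The extremal graph is K_{176, 177}, which has 176·177 = 31152 edges.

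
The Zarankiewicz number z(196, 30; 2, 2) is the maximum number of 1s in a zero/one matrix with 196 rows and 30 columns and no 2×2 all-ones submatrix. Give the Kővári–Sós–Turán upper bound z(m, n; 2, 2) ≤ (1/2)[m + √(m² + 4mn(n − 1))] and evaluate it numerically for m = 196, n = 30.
z(196, 30; 2, 2) ≤ (1/2)[196 + √(196² + 4·196·30·29)] = (1/2)[196 + √720496] = 522.4102

Kővári–Sós–Turán: let r_1, ..., r_196 be the row sums and z = Σ r_i the total number of 1s. Each pair of columns can share at most one row with both entries 1 (else a 2×2 all-ones block appears), so Σ_i C(r_i, 2) ≤ C(30, 2) = 435. By convexity Σ_i C(r_i, 2) ≥ 196·C(z/196, 2) = z(z − 196)/(2·196), giving z² − 196z − 196·30·29 ≤ 0 and hence z ≤ (1/2)[196 + √(38416 + 4·170520)] = (1/2)[196 + √720496] ≈ (1/2)(196 + 848.8204) = 522.4102.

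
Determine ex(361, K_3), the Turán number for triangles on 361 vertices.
ex(361, K_3) = ⌊361^2/4⌋ = 32580

Mantel (1907): a triangle-free graph on n vertices has at most ⌊n^2/4⌋ edges, with equality for the complete bipartite graph K_{⌊n/2⌋, ⌈n/2⌉}. For n = 361: ⌊361^2/4⌋ = ⌊130321/4⌋ = 32580. The extremal graph is K_{180, 181}, which has 180·181 = 32580 edges.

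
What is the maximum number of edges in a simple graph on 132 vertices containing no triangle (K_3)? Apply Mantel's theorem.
ex(132, K_3) = ⌊132^2/4⌋ = 4356

Mantel (1907): a triangle-free graph on n vertices has at most ⌊n^2/4⌋ edges, with equality for the complete bipartite graph K_{⌊n/2⌋, ⌈n/2⌉}. For n = 132: ⌊132^2/4⌋ = ⌊17424/4⌋ = 4356. The extremal graph is K_{66, 66}, which has 66·66 = 4356 edges.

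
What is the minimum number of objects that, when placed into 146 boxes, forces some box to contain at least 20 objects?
n = (20 − 1)·146 + 1 = 2775

By the generalised pigeonhole principle, to guarantee some box contains ≥ r objects we need more than (r − 1) · k objects total. Threshold: n = (r − 1) · k + 1. With r = 20 and k = 146: n = 19 · 146 + 1 = 2774 + 1 = 2775. For n = 2774 = 19 · 146, we can put exactly 19 objects in every box, avoiding 20 in any single one — so 2775 is tight.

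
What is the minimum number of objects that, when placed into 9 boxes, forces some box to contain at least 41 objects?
n = (41 − 1)·9 + 1 = 361

By the generalised pigeonhole principle, to guarantee some box contains ≥ r objects we need more than (r − 1) · k objects total. Threshold: n = (r − 1) · k + 1. With r = 41 and k = 9: n = 40 · 9 + 1 = 360 + 1 = 361. For n = 360 = 40 · 9, we can put exactly 40 objects in every box, avoiding 41 in any single one — so 361 is tight.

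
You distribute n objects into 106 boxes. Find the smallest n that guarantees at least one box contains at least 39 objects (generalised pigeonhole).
n = (39 − 1)·106 + 1 = 4029

By the generalised pigeonhole principle, to guarantee some box contains ≥ r objects we need more than (r − 1) · k objects total. Threshold: n = (r − 1) · k + 1. With r = 39 and k = 106: n = 38 · 106 + 1 = 4028 + 1 = 4029. For n = 4028 = 38 · 106, we can put exactly 38 objects in every box, avoiding 39 in any single one — so 4029 is tight.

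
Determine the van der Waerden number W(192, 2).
W(192, 2) = 192 + 1 = 193

A 2-term AP is any pair of integers, so a monochromatic 2-AP exists iff some colour is used at least twice. With 192 colours, the colouring i ↦ i on {1, ..., 192} uses each colour once, avoiding any monochromatic pair, so W(192, 2) > 192. For {1, ..., 193}, pigeonhole forces two integers of the same colour, which form a monochromatic 2-AP. Hence W(192, 2) = 193.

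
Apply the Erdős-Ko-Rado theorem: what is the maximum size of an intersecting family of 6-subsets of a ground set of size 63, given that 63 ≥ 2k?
max |F| = C(62, 5) = 6471002

The Erdős-Ko-Rado theorem states: for n ≥ 2k, an intersecting family of k-subsets of an n-element set has size at most C(n − 1, k − 1), with equality for 'star' families {A ⊆ [n] : |A| = k, i ∈ A} (fix an element i). For n = 63, k = 6: C(62, 5) = 6471002.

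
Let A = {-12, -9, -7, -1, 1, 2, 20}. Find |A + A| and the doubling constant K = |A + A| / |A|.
K = |A + A| / |A| = 26/7

Enumerate A + A = {a + b : a, b ∈ A}. With |A| = 7, there are |A|^2 = 49 ordered sum pairs; collecting distinct values, A + A = {-24, -21, -19, -18, -16, -14, -13, -11, -10, -8, -7, -6, -5, -2, 0, 1, 2, 3, 4, 8, 11, 13, 19, 21, 22, 40}, so |A + A| = 26. Thus K = 26/7. For comparison, the minimum possible |A + A| over all 7-element sets is 2·7 − 1 = 13 (so min K = 13/7), attained only by arithmetic progressions.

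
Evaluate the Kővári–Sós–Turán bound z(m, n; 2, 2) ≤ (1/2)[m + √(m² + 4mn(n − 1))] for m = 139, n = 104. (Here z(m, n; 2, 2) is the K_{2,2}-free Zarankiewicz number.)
z(139, 104; 2, 2) ≤ (1/2)[139 + √(139² + 4·139·104·103)] = (1/2)[139 + √5975193] = 1291.7104

Kővári–Sós–Turán: let r_1, ..., r_139 be the row sums and z = Σ r_i the total number of 1s. Each pair of columns can share at most one row with both entries 1 (else a 2×2 all-ones block appears), so Σ_i C(r_i, 2) ≤ C(104, 2) = 5356. By convexity Σ_i C(r_i, 2) ≥ 139·C(z/139, 2) = z(z − 139)/(2·139), giving z² − 139z − 139·104·103 ≤ 0 and hence z ≤ (1/2)[139 + √(19321 + 4·1488968)] = (1/2)[139 + √5975193] ≈ (1/2)(139 + 2444.4208) = 1291.7104.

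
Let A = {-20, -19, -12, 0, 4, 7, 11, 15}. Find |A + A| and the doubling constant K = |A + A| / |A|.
K = |A + A| / |A| = 30/8 = 15/4

Enumerate A + A = {a + b : a, b ∈ A}. With |A| = 8, there are |A|^2 = 64 ordered sum pairs; collecting distinct values, A + A = {-40, -39, -38, -32, -31, -24, -20, -19, -16, -15, -13, -12, -9, -8, -5, -4, -1, 0, 3, 4, 7, 8, 11, 14, 15, 18, 19, 22, 26, 30}, so |A + A| = 30. Thus K = 30/8 = 15/4. For comparison, the minimum possible |A + A| over all 8-element sets is 2·8 − 1 = 15 (so min K = 15/8), attained only by arithmetic progressions.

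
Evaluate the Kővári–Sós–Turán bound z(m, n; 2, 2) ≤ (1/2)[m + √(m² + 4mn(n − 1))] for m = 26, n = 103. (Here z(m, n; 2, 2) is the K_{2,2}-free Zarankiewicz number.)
z(26, 103; 2, 2) ≤ (1/2)[26 + √(26² + 4·26·103·102)] = (1/2)[26 + √1093300] = 535.8049

Kővári–Sós–Turán: let r_1, ..., r_26 be the row sums and z = Σ r_i the total number of 1s. Each pair of columns can share at most one row with both entries 1 (else a 2×2 all-ones block appears), so Σ_i C(r_i, 2) ≤ C(103, 2) = 5253. By convexity Σ_i C(r_i, 2) ≥ 26·C(z/26, 2) = z(z − 26)/(2·26), giving z² − 26z − 26·103·102 ≤ 0 and hence z ≤ (1/2)[26 + √(676 + 4·273156)] = (1/2)[26 + √1093300] ≈ (1/2)(26 + 1045.6099) = 535.8049.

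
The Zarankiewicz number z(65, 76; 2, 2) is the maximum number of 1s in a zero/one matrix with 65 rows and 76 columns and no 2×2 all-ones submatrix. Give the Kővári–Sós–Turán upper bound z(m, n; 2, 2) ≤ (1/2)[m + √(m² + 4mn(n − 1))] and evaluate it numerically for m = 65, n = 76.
z(65, 76; 2, 2) ≤ (1/2)[65 + √(65² + 4·65·76·75)] = (1/2)[65 + √1486225] = 642.0541

Kővári–Sós–Turán: let r_1, ..., r_65 be the row sums and z = Σ r_i the total number of 1s. Each pair of columns can share at most one row with both entries 1 (else a 2×2 all-ones block appears), so Σ_i C(r_i, 2) ≤ C(76, 2) = 2850. By convexity Σ_i C(r_i, 2) ≥ 65·C(z/65, 2) = z(z − 65)/(2·65), giving z² − 65z − 65·76·75 ≤ 0 and hence z ≤ (1/2)[65 + √(4225 + 4·370500)] = (1/2)[65 + √1486225] ≈ (1/2)(65 + 1219.1083) = 642.0541.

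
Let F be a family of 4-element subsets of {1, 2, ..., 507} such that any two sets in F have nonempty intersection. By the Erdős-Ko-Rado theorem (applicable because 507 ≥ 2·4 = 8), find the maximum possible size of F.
max |F| = C(506, 3) = 21464520

Erdős-Ko-Rado (1961): when n ≥ 2k, max |F| = C(n−1, k−1). The bound is attained by the star {A : i ∈ A} for any fixed i ∈ [n]. Here C(507−1, 4−1) = C(506, 3) = 21464520.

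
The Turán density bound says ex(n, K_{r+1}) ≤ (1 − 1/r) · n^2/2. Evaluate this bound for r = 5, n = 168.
Turán density bound = (4/5) · 168^2/2 = 56448/5 ≈ 11289.6

Turán's theorem: ex(n, K_{r+1}) is achieved by the complete r-partite Turán graph T(n, r) with parts as balanced as possible, and is at most (1 − 1/r) · n^2/2. For r = 5, n = 168: the density bound is (4/5) · 28224/2 = 56448/5 ≈ 11289.6. The integer-valued extremum is e(T(168, 5)) = 11289, which is strictly less than the density bound 56448/5 since 5 ∤ 168 (the parts of T(168, 5) cannot all be equal).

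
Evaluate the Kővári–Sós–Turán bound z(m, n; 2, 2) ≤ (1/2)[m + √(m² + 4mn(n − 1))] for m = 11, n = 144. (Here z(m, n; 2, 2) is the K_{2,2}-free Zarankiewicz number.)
z(11, 144; 2, 2) ≤ (1/2)[11 + √(11² + 4·11·144·143)] = (1/2)[11 + √906169] = 481.4645

Kővári–Sós–Turán: let r_1, ..., r_11 be the row sums and z = Σ r_i the total number of 1s. Each pair of columns can share at most one row with both entries 1 (else a 2×2 all-ones block appears), so Σ_i C(r_i, 2) ≤ C(144, 2) = 10296. By convexity Σ_i C(r_i, 2) ≥ 11·C(z/11, 2) = z(z − 11)/(2·11), giving z² − 11z − 11·144·143 ≤ 0 and hence z ≤ (1/2)[11 + √(121 + 4·226512)] = (1/2)[11 + √906169] ≈ (1/2)(11 + 951.9291) = 481.4645.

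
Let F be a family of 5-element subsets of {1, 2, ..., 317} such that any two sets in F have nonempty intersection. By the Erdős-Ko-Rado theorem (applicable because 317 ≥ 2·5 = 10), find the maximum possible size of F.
max |F| = C(316, 4) = 407624595

Erdős-Ko-Rado (1961): when n ≥ 2k, max |F| = C(n−1, k−1). The bound is attained by the star {A : i ∈ A} for any fixed i ∈ [n]. Here C(317−1, 5−1) = C(316, 4) = 407624595.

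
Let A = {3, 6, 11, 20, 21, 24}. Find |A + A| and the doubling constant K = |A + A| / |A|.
K = |A + A| / |A| = 20/6 = 10/3

Enumerate A + A = {a + b : a, b ∈ A}. With |A| = 6, there are |A|^2 = 36 ordered sum pairs; collecting distinct values, A + A = {6, 9, 12, 14, 17, 22, 23, 24, 26, 27, 30, 31, 32, 35, 40, 41, 42, 44, 45, 48}, so |A + A| = 20. Thus K = 20/6 = 10/3. For comparison, the minimum possible |A + A| over all 6-element sets is 2·6 − 1 = 11 (so min K = 11/6), attained only by arithmetic progressions.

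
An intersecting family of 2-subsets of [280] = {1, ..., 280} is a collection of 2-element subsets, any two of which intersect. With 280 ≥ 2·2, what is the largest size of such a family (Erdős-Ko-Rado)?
max |F| = C(279, 1) = 279

Erdős-Ko-Rado (1961): when n ≥ 2k, max |F| = C(n−1, k−1). The bound is attained by the star {A : i ∈ A} for any fixed i ∈ [n]. Here C(280−1, 2−1) = C(279, 1) = 279.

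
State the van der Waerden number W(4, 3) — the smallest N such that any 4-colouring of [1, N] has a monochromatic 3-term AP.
W(4, 3) = 76

W(4, 3) = 76. The lower bound W(4, 3) > 75 comes from an explicit good 4-colouring of [1, 75]; the upper bound W(4, 3) ≤ 76 was verified by exhaustive search over 4-colourings of [1, 76].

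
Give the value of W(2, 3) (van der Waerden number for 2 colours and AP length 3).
W(2, 3) = 9

Lower bound: the 2-colouring RRBBRRBB of {1, ..., 8} (R at positions {1, 2, 5, 6}, B at {3, 4, 7, 8}) contains no monochromatic 3-term AP, so W(2, 3) > 8. Upper bound: a case analysis on any 2-colouring of {1, ..., 9} forces such an AP. Hence W(2, 3) = 9.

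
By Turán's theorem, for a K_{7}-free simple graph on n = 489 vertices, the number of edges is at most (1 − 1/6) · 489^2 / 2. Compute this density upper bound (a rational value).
Turán density bound = (5/6) · 489^2/2 = 398535/4 ≈ 99633.75

Turán's theorem: ex(n, K_{r+1}) is achieved by the complete r-partite Turán graph T(n, r) with parts as balanced as possible, and is at most (1 − 1/r) · n^2/2. For r = 6, n = 489: the density bound is (5/6) · 239121/2 = 398535/4 ≈ 99633.75. The integer-valued extremum is e(T(489, 6)) = 99633, which is strictly less than the density bound 398535/4 since 6 ∤ 489 (the parts of T(489, 6) cannot all be equal).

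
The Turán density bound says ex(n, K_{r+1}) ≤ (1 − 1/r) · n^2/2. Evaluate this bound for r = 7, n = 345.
Turán density bound = (6/7) · 345^2/2 = 357075/7 ≈ 51010.7143

Turán's theorem: ex(n, K_{r+1}) is achieved by the complete r-partite Turán graph T(n, r) with parts as balanced as possible, and is at most (1 − 1/r) · n^2/2. For r = 7, n = 345: the density bound is (6/7) · 119025/2 = 357075/7 ≈ 51010.7143. The integer-valued extremum is e(T(345, 7)) = 51010, which is strictly less than the density bound 357075/7 since 7 ∤ 345 (the parts of T(345, 7) cannot all be equal).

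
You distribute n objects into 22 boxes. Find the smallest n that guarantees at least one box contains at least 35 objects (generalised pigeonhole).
n = (35 − 1)·22 + 1 = 749

By the generalised pigeonhole principle, to guarantee some box contains ≥ r objects we need more than (r − 1) · k objects total. Threshold: n = (r − 1) · k + 1. With r = 35 and k = 22: n = 34 · 22 + 1 = 748 + 1 = 749. For n = 748 = 34 · 22, we can put exactly 34 objects in every box, avoiding 35 in any single one — so 749 is tight.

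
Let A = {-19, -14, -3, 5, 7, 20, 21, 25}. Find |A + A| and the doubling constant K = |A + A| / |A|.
K = |A + A| / |A| = 34/8 = 17/4

Enumerate A + A = {a + b : a, b ∈ A}. With |A| = 8, there are |A|^2 = 64 ordered sum pairs; collecting distinct values, A + A = {-38, -33, -28, -22, -17, -14, -12, -9, -7, -6, 1, 2, 4, 6, 7, 10, 11, 12, 14, 17, 18, 22, 25, 26, 27, 28, 30, 32, 40, 41, 42, 45, 46, 50}, so |A + A| = 34. Thus K = 34/8 = 17/4. For comparison, the minimum possible |A + A| over all 8-element sets is 2·8 − 1 = 15 (so min K = 15/8), attained only by arithmetic progressions.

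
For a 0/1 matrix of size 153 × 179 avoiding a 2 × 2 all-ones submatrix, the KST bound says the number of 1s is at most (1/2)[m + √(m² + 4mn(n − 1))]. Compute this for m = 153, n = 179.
z(153, 179; 2, 2) ≤ (1/2)[153 + √(153² + 4·153·179·178)] = (1/2)[153 + √19522953] = 2285.7393

Kővári–Sós–Turán: let r_1, ..., r_153 be the row sums and z = Σ r_i the total number of 1s. Each pair of columns can share at most one row with both entries 1 (else a 2×2 all-ones block appears), so Σ_i C(r_i, 2) ≤ C(179, 2) = 15931. By convexity Σ_i C(r_i, 2) ≥ 153·C(z/153, 2) = z(z − 153)/(2·153), giving z² − 153z − 153·179·178 ≤ 0 and hence z ≤ (1/2)[153 + √(23409 + 4·4874886)] = (1/2)[153 + √19522953] ≈ (1/2)(153 + 4418.4786) = 2285.7393.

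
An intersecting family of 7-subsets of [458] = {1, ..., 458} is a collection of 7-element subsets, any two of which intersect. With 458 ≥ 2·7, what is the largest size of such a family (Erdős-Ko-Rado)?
max |F| = C(457, 6) = 12242001620212

The Erdős-Ko-Rado theorem states: for n ≥ 2k, an intersecting family of k-subsets of an n-element set has size at most C(n − 1, k − 1), with equality for 'star' families {A ⊆ [n] : |A| = k, i ∈ A} (fix an element i). For n = 458, k = 7: C(457, 6) = 12242001620212.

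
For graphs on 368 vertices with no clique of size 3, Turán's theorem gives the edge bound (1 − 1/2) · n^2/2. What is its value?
Turán density bound = (1/2) · 368^2/2 = 33856

Turán's theorem: ex(n, K_{r+1}) is achieved by the complete r-partite Turán graph T(n, r) with parts as balanced as possible, and is at most (1 − 1/r) · n^2/2. For r = 2, n = 368: the density bound is (1/2) · 135424/2 = 33856. Since 2 ∣ 368, the Turán graph T(368, 2) has parts of equal size 184, and its edge count e(T(368, 2)) = 33856 attains the density bound exactly.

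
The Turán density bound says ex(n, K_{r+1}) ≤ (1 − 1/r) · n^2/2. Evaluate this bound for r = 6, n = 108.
Turán density bound = (5/6) · 108^2/2 = 4860

Turán's theorem: ex(n, K_{r+1}) is achieved by the complete r-partite Turán graph T(n, r) with parts as balanced as possible, and is at most (1 − 1/r) · n^2/2. For r = 6, n = 108: the density bound is (5/6) · 11664/2 = 4860. Since 6 ∣ 108, the Turán graph T(108, 6) has parts of equal size 18, and its edge count e(T(108, 6)) = 4860 attains the density bound exactly.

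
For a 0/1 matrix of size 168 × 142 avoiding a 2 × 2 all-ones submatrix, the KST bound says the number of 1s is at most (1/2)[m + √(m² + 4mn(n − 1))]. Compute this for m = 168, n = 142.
z(168, 142; 2, 2) ≤ (1/2)[168 + √(168² + 4·168·142·141)] = (1/2)[168 + √13483008] = 1919.9608

Kővári–Sós–Turán: let r_1, ..., r_168 be the row sums and z = Σ r_i the total number of 1s. Each pair of columns can share at most one row with both entries 1 (else a 2×2 all-ones block appears), so Σ_i C(r_i, 2) ≤ C(142, 2) = 10011. By convexity Σ_i C(r_i, 2) ≥ 168·C(z/168, 2) = z(z − 168)/(2·168), giving z² − 168z − 168·142·141 ≤ 0 and hence z ≤ (1/2)[168 + √(28224 + 4·3363696)] = (1/2)[168 + √13483008] ≈ (1/2)(168 + 3671.9216) = 1919.9608.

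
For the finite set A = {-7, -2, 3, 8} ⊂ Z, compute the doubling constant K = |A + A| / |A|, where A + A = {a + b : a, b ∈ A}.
K = |A + A| / |A| = 7/4

Enumerate A + A = {a + b : a, b ∈ A}. With |A| = 4, there are |A|^2 = 16 ordered sum pairs; collecting distinct values, A + A = {-14, -9, -4, 1, 6, 11, 16}, so |A + A| = 7. Thus K = 7/4. Here |A + A| = 2|A| − 1 = 7, the minimum possible — so K = 7/4 is minimal, which holds iff A is an arithmetic progression.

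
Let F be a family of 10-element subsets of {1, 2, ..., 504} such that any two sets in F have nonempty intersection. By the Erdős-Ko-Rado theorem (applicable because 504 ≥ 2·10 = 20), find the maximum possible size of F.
max |F| = C(503, 9) = 5285542290850434250

The Erdős-Ko-Rado theorem states: for n ≥ 2k, an intersecting family of k-subsets of an n-element set has size at most C(n − 1, k − 1), with equality for 'star' families {A ⊆ [n] : |A| = k, i ∈ A} (fix an element i). For n = 504, k = 10: C(503, 9) = 5285542290850434250.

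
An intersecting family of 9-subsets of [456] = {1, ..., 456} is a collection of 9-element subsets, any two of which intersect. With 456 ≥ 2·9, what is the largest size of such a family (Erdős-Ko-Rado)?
max |F| = C(455, 8) = 42824941024265400

Erdős-Ko-Rado (1961): when n ≥ 2k, max |F| = C(n−1, k−1). The bound is attained by the star {A : i ∈ A} for any fixed i ∈ [n]. Here C(456−1, 9−1) = C(455, 8) = 42824941024265400.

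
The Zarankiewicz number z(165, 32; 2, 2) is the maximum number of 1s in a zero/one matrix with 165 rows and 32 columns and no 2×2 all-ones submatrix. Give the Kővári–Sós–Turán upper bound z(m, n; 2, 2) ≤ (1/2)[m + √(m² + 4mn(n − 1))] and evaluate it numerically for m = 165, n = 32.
z(165, 32; 2, 2) ≤ (1/2)[165 + √(165² + 4·165·32·31)] = (1/2)[165 + √681945] = 495.3998

Kővári–Sós–Turán: let r_1, ..., r_165 be the row sums and z = Σ r_i the total number of 1s. Each pair of columns can share at most one row with both entries 1 (else a 2×2 all-ones block appears), so Σ_i C(r_i, 2) ≤ C(32, 2) = 496. By convexity Σ_i C(r_i, 2) ≥ 165·C(z/165, 2) = z(z − 165)/(2·165), giving z² − 165z − 165·32·31 ≤ 0 and hence z ≤ (1/2)[165 + √(27225 + 4·163680)] = (1/2)[165 + √681945] ≈ (1/2)(165 + 825.7996) = 495.3998.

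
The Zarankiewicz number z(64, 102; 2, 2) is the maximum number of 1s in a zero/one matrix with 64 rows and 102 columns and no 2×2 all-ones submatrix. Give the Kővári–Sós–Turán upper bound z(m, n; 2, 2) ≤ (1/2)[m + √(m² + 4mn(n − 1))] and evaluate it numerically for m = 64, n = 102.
z(64, 102; 2, 2) ≤ (1/2)[64 + √(64² + 4·64·102·101)] = (1/2)[64 + √2641408] = 844.6205

Kővári–Sós–Turán: let r_1, ..., r_64 be the row sums and z = Σ r_i the total number of 1s. Each pair of columns can share at most one row with both entries 1 (else a 2×2 all-ones block appears), so Σ_i C(r_i, 2) ≤ C(102, 2) = 5151. By convexity Σ_i C(r_i, 2) ≥ 64·C(z/64, 2) = z(z − 64)/(2·64), giving z² − 64z − 64·102·101 ≤ 0 and hence z ≤ (1/2)[64 + √(4096 + 4·659328)] = (1/2)[64 + √2641408] ≈ (1/2)(64 + 1625.2409) = 844.6205.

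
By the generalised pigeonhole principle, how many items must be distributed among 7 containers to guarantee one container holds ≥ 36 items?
n = (36 − 1)·7 + 1 = 246

By the generalised pigeonhole principle, to guarantee some box contains ≥ r objects we need more than (r − 1) · k objects total. Threshold: n = (r − 1) · k + 1. With r = 36 and k = 7: n = 35 · 7 + 1 = 245 + 1 = 246. For n = 245 = 35 · 7, we can put exactly 35 objects in every box, avoiding 36 in any single one — so 246 is tight.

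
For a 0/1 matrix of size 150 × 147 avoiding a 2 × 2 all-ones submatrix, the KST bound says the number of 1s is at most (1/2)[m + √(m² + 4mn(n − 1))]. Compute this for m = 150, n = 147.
z(150, 147; 2, 2) ≤ (1/2)[150 + √(150² + 4·150·147·146)] = (1/2)[150 + √12899700] = 1870.8076

Kővári–Sós–Turán: let r_1, ..., r_150 be the row sums and z = Σ r_i the total number of 1s. Each pair of columns can share at most one row with both entries 1 (else a 2×2 all-ones block appears), so Σ_i C(r_i, 2) ≤ C(147, 2) = 10731. By convexity Σ_i C(r_i, 2) ≥ 150·C(z/150, 2) = z(z − 150)/(2·150), giving z² − 150z − 150·147·146 ≤ 0 and hence z ≤ (1/2)[150 + √(22500 + 4·3219300)] = (1/2)[150 + √12899700] ≈ (1/2)(150 + 3591.6152) = 1870.8076.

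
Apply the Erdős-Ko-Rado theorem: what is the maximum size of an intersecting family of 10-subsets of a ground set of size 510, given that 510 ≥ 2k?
max |F| = C(509, 9) = 5885837674864462601

The Erdős-Ko-Rado theorem states: for n ≥ 2k, an intersecting family of k-subsets of an n-element set has size at most C(n − 1, k − 1), with equality for 'star' families {A ⊆ [n] : |A| = k, i ∈ A} (fix an element i). For n = 510, k = 10: C(509, 9) = 5885837674864462601.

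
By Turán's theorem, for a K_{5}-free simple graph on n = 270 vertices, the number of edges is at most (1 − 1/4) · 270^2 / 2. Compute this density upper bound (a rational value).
Turán density bound = (3/4) · 270^2/2 = 54675/2 ≈ 27337.5

Turán's theorem: ex(n, K_{r+1}) is achieved by the complete r-partite Turán graph T(n, r) with parts as balanced as possible, and is at most (1 − 1/r) · n^2/2. For r = 4, n = 270: the density bound is (3/4) · 72900/2 = 54675/2 ≈ 27337.5. The integer-valued extremum is e(T(270, 4)) = 27337, which is strictly less than the density bound 54675/2 since 4 ∤ 270 (the parts of T(270, 4) cannot all be equal).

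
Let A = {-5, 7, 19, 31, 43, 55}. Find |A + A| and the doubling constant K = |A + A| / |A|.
K = |A + A| / |A| = 11/6

Enumerate A + A = {a + b : a, b ∈ A}. With |A| = 6, there are |A|^2 = 36 ordered sum pairs; collecting distinct values, A + A = {-10, 2, 14, 26, 38, 50, 62, 74, 86, 98, 110}, so |A + A| = 11. Thus K = 11/6. Here |A + A| = 2|A| − 1 = 11, the minimum possible — so K = 11/6 is minimal, which holds iff A is an arithmetic progression.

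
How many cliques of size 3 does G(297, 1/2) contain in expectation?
E[# K_3] = C(297, 3) · (1/2)^C(3, 2) = 4322340 / 2^3 = 1080585/2 = 540292.5

For each 3-subset S of vertices (there are C(297, 3) = 4322340 such S), let X_S = 1 if S induces a K_3 (all C(3, 2) = 3 edges present). Then P(X_S = 1) = (1/2)^3 = 1/8. By linearity of expectation, E[# K_3] = C(297, 3) · (1/2)^3 = 4322340 / 8 = 1080585/2 = 540292.5.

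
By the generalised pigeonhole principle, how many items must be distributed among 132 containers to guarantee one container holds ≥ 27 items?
n = (27 − 1)·132 + 1 = 3433

By the generalised pigeonhole principle, to guarantee some box contains ≥ r objects we need more than (r − 1) · k objects total. Threshold: n = (r − 1) · k + 1. With r = 27 and k = 132: n = 26 · 132 + 1 = 3432 + 1 = 3433. For n = 3432 = 26 · 132, we can put exactly 26 objects in every box, avoiding 27 in any single one — so 3433 is tight.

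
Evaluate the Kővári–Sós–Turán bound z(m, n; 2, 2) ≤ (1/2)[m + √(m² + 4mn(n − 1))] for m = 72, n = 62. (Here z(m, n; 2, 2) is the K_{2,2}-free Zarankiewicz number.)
z(72, 62; 2, 2) ≤ (1/2)[72 + √(72² + 4·72·62·61)] = (1/2)[72 + √1094400] = 559.0679

Kővári–Sós–Turán: let r_1, ..., r_72 be the row sums and z = Σ r_i the total number of 1s. Each pair of columns can share at most one row with both entries 1 (else a 2×2 all-ones block appears), so Σ_i C(r_i, 2) ≤ C(62, 2) = 1891. By convexity Σ_i C(r_i, 2) ≥ 72·C(z/72, 2) = z(z − 72)/(2·72), giving z² − 72z − 72·62·61 ≤ 0 and hence z ≤ (1/2)[72 + √(5184 + 4·272304)] = (1/2)[72 + √1094400] ≈ (1/2)(72 + 1046.1357) = 559.0679.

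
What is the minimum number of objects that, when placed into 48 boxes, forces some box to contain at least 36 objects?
n = (36 − 1)·48 + 1 = 1681

By the generalised pigeonhole principle, to guarantee some box contains ≥ r objects we need more than (r − 1) · k objects total. Threshold: n = (r − 1) · k + 1. With r = 36 and k = 48: n = 35 · 48 + 1 = 1680 + 1 = 1681. For n = 1680 = 35 · 48, we can put exactly 35 objects in every box, avoiding 36 in any single one — so 1681 is tight.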